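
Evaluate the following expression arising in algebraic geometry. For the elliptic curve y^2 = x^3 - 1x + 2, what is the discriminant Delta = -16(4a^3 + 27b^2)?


Compute each component:
4a^3 = 4*(-1)^3 = 4*(-1) = -4
27b^2 = 27*2^2 = 27*4 = 108
4a^3 + 27b^2 = -4 + 108 = 104
Delta = -16*104 = -1664

-1664


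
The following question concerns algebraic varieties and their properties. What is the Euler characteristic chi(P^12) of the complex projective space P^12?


The complex projective space P^12 has one cell in each even real dimension 0, 2, ..., 24.
The cohomology groups are H^{2k}(P^12) = Z for k = 0,...,12, and 0 otherwise.
Euler characteristic = sum of Betti numbers = 1 per even-dimensional cohomology group.
chi(P^12) = 12 + 1 = 13

13


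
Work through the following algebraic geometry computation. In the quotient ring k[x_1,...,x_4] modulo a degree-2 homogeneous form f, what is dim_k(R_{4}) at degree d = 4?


For R = k[x_1,...,x_n]/(f) with f homogeneous of degree e:
The Hilbert series is (1 - t^e)/(1 - t)^n.
So h(d) = C(d+n-1, n-1) - C(d-e+n-1, n-1) for d >= e.
With n=4, e=2, d=4:
C(4+4-1, 4-1) = C(7, 3) = 35
C(4-2+4-1, 4-1) = C(5, 3) = 10
h(4) = 35 - 10 = 25

25


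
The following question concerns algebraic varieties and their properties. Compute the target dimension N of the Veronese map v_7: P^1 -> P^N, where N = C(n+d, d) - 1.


The Veronese embedding v_d: P^n -> P^N maps each point to all
degree-d monomials in n+1 homogeneous coordinates.
N = C(n+d, d) - 1
N = C(1+7, 7) - 1
N = C(8, 7) - 1
C(8, 7) = 8
N = 8 - 1 = 7

7


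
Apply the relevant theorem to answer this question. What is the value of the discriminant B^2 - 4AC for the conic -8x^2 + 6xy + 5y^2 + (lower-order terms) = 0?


The discriminant of a conic Ax^2 + Bxy + Cy^2 + ... = 0 is B^2 - 4AC.
B^2 = 6^2 = 36
4AC = 4*(-8)*5 = -160
Discriminant = 36 + 160 = 196

196


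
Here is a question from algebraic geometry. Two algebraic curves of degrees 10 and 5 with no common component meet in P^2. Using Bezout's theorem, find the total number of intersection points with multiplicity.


Bezout's theorem states the intersection count equals the product of degrees.
Intersection count = 10 * 5 = 50

50


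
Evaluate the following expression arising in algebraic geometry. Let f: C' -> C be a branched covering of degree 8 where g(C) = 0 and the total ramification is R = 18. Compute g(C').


Riemann-Hurwitz formula: 2g' - 2 = d(2g - 2) + R
Given: d = 8, g = 0, R = 18
2g' - 2 = 8*(2*0 - 2) + 18
2g' - 2 = 8*(-2) + 18
2g' - 2 = -16 + 18 = 2
2g' = 4
g' = 2

2


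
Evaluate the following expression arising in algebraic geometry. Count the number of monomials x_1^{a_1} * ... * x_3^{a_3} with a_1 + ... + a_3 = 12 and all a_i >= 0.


The number of degree-12 monomials in 3 variables is C(d+n-1, n-1).
= C(12+3-1, 3-1) = C(14, 2)
= 91

91


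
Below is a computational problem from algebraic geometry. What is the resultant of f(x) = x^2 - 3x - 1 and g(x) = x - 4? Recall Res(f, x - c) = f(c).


For Res(f, x - c), we evaluate f at x = c.
f(4) = 4^2 - 3*4 - 1
= 16 - 12 - 1
= 4 - 1 = 3
Res(f, g) = 3

3


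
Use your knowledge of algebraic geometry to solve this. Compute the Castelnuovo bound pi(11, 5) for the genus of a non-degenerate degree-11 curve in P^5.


Castelnuovo's bound: write d - 1 = m(r-1) + epsilon with 0 <= epsilon < r-1.
d - 1 = 11 - 1 = 10
r - 1 = 5 - 1 = 4
10 = 2*4 + 2, so m = 2, epsilon = 2
pi(d, r) = m(m-1)(r-1)/2 + m*epsilon
= 2*1*4/2 + 2*2
= 8/2 + 4
= 4 + 4 = 8

8


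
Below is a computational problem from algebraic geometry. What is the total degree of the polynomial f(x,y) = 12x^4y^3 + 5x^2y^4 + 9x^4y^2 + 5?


Examine each term for its total degree (sum of exponents).
  Term '12x^4y^3' has total degree 4+3 = 7.
  Term '5x^2y^4' has total degree 2+4 = 6.
  Term '9x^4y^2' has total degree 4+2 = 6.
  Term '5' has total degree 0+0 = 0.
The maximum total degree among all terms is 7.

7


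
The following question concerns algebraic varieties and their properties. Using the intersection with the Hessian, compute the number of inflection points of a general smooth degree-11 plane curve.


For a general smooth plane curve C of degree d, the inflection points are
the intersection of C with its Hessian curve, which has degree 3(d-2).
By Bezout, the total intersection number is d * 3(d-2) = 11 * 27 = 297.
For a general curve every flex is ordinary, so each contributes
multiplicity 1 to C·Hess(C), and the number of distinct inflection
points is 3d(d-2).
Inflection points = 3*11*(11-2) = 3*11*9 = 297

297


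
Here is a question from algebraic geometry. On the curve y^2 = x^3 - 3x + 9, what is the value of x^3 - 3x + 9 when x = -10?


Compute x^3 - 3x + 9 at x = -10:
x^3 = (-10)^3 = -1000
(-3)*x = (-3)*(-10) = 30
Sum: -1000 + 30 + 9 = -961

-961


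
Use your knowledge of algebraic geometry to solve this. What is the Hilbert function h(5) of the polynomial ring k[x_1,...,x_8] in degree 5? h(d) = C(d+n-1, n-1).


The Hilbert function for the polynomial ring in 8 variables is:
h(d) = C(d+n-1, n-1)
h(5) = C(5+8-1, 8-1) = C(12, 7)
= 12! / (7! * 5!)
= 792

792


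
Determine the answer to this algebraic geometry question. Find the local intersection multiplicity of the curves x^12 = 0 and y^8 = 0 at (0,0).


The intersection multiplicity of V(x^a) and V(y^b) at the origin is:
I(O; V(x^12), V(y^8)) = dim_k(k[x,y]/(x^12, y^8))
A basis for k[x,y]/(x^12, y^8) is the set of monomials x^i * y^j
where 0 <= i < 12 and 0 <= j < 8.
The number of such monomials is 12 * 8 = 96

96


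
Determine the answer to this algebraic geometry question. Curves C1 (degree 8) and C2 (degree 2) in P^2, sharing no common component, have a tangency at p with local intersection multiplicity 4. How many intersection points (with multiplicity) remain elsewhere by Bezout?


By Bezout's theorem, the total intersection number is d1 * d2.
Total = 8 * 2 = 16
Intersection multiplicity at p = 4
Remaining intersections = 16 - 4 = 12

12


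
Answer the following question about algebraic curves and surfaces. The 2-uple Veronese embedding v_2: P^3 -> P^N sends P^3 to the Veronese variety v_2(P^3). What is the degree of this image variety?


The Veronese variety v_2(P^3) has degree d^r.
d^r = 2^3 = 8

8


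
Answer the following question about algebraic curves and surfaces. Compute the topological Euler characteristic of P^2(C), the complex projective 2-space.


The complex projective space P^2 has one cell in each even real dimension 0, 2, ..., 4.
The cohomology groups are H^{2k}(P^2) = Z for k = 0,...,2, and 0 otherwise.
Euler characteristic = sum of Betti numbers = 1 per even-dimensional cohomology group.
chi(P^2) = 2 + 1 = 3

3


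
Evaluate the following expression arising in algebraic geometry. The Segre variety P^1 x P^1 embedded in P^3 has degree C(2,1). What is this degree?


The degree of the Segre variety P^1 x P^1 is C(m+n, m).
= C(2, 1)
= 2

2


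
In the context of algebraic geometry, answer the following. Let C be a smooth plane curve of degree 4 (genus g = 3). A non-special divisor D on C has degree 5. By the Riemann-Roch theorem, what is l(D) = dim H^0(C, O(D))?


First, compute the genus of a smooth plane curve of degree 4:
g = (d-1)(d-2)/2 = (4-1)(4-2)/2 = 3
For a non-special divisor D (i.e., h^1(D) = 0), Riemann-Roch gives:
l(D) = deg(D) - g + 1
Since deg(D) = 5 >= 2g - 1 = 5, D is non-special.
l(D) = 5 - 3 + 1 = 3

3


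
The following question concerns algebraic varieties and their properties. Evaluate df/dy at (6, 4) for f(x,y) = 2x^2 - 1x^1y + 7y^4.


df/dy = (-1)*x^1 + 4*7*y^3
At (6,4): (-1)*6^1 + 4*7*4^3
= -6 + 1792
= 1786

1786


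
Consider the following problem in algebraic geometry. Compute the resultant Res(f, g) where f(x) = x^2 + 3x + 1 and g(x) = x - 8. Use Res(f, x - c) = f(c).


For Res(f, x - c), we evaluate f at x = c.
f(8) = 8^2 + 3*8 + 1
= 64 + 24 + 1
= 88 + 1 = 89
Res(f, g) = 89

89


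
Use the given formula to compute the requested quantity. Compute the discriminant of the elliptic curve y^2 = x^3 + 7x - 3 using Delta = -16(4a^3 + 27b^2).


Compute each component:
4a^3 = 4*7^3 = 4*343 = 1372
27b^2 = 27*(-3)^2 = 27*9 = 243
4a^3 + 27b^2 = 1372 + 243 = 1615
Delta = -16*1615 = -25840

-25840


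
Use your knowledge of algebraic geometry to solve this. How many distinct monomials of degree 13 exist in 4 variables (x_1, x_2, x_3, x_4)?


The number of degree-13 monomials in 4 variables is C(d+n-1, n-1).
= C(13+4-1, 4-1) = C(16, 3)
= 560

560


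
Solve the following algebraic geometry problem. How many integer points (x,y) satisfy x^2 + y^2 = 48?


Systematically check integer values of x where x^2 <= 48.
For each valid x, check if 48 - x^2 is a perfect square.
Total integer solutions found: 0

0


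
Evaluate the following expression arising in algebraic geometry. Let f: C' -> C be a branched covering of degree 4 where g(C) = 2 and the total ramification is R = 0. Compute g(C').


Riemann-Hurwitz formula: 2g' - 2 = d(2g - 2) + R
Given: d = 4, g = 2, R = 0
2g' - 2 = 4*(2*2 - 2) + 0
2g' - 2 = 4*2 + 0
2g' - 2 = 8 + 0 = 8
2g' = 10
g' = 5

5


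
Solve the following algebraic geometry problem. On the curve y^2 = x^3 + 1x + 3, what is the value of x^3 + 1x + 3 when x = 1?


Compute x^3 + 1x + 3 at x = 1:
x^3 = 1^3 = 1
1*x = 1*1 = 1
Sum: 1 + 1 + 3 = 5

5


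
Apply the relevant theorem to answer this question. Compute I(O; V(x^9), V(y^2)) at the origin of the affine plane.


The intersection multiplicity of V(x^a) and V(y^b) at the origin is:
I(O; V(x^9), V(y^2)) = dim_k(k[x,y]/(x^9, y^2))
A basis for k[x,y]/(x^9, y^2) is the set of monomials x^i * y^j
where 0 <= i < 9 and 0 <= j < 2.
The number of such monomials is 9 * 2 = 18

18


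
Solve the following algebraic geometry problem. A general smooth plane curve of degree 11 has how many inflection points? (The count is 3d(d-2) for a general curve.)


For a general smooth plane curve C of degree d, the inflection points are
the intersection of C with its Hessian curve, which has degree 3(d-2).
By Bezout, the total intersection number is d * 3(d-2) = 11 * 27 = 297.
For a general curve every flex is ordinary, so each contributes
multiplicity 1 to C·Hess(C), and the number of distinct inflection
points is 3d(d-2).
Inflection points = 3*11*(11-2) = 3*11*9 = 297

297


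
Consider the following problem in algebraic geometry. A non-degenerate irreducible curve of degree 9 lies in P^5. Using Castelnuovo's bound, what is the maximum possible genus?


Castelnuovo's bound: write d - 1 = m(r-1) + epsilon with 0 <= epsilon < r-1.
d - 1 = 9 - 1 = 8
r - 1 = 5 - 1 = 4
8 = 2*4 + 0, so m = 2, epsilon = 0
pi(d, r) = m(m-1)(r-1)/2 + m*epsilon
= 2*1*4/2 + 2*0
= 8/2 + 0
= 4 + 0 = 4

4


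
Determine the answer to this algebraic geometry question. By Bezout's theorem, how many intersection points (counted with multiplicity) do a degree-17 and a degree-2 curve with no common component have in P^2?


Bezout's theorem states the intersection count equals the product of degrees.
Intersection count = 17 * 2 = 34

34


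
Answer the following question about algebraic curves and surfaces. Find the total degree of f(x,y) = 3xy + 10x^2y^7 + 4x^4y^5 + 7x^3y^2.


Examine each term for its total degree (sum of exponents).
  Term '3xy' has total degree 1+1 = 2.
  Term '10x^2y^7' has total degree 2+7 = 9.
  Term '4x^4y^5' has total degree 4+5 = 9.
  Term '7x^3y^2' has total degree 3+2 = 5.
The maximum total degree among all terms is 9.

9


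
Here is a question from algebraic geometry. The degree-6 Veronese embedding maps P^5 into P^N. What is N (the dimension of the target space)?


The Veronese embedding v_d: P^n -> P^N maps each point to all
degree-d monomials in n+1 homogeneous coordinates.
N = C(n+d, d) - 1
N = C(5+6, 6) - 1
N = C(11, 6) - 1
C(11, 6) = 462
N = 462 - 1 = 461

461


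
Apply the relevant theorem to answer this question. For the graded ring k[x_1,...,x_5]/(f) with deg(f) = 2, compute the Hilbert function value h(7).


For R = k[x_1,...,x_n]/(f) with f homogeneous of degree e:
The Hilbert series is (1 - t^e)/(1 - t)^n.
So h(d) = C(d+n-1, n-1) - C(d-e+n-1, n-1) for d >= e.
With n=5, e=2, d=7:
C(7+5-1, 5-1) = C(11, 4) = 330
C(7-2+5-1, 5-1) = C(9, 4) = 126
h(7) = 330 - 126 = 204

204


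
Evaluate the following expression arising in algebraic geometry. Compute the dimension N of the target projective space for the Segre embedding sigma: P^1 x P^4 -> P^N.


The Segre embedding maps P^m x P^n into P^N via
all products of coordinates from each factor.
N = (m+1)(n+1) - 1
N = (1+1)(4+1) - 1
N = 2*5 - 1
N = 10 - 1 = 9

9


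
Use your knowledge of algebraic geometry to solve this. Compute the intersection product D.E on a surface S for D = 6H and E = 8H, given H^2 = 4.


Using bilinearity of the intersection pairing on a surface S:
(aH).(bH) = ab * (H.H)
We have H^2 = 4.
D.E = (6H).(8H) = 6*8*4
= 48*4
= 192

192


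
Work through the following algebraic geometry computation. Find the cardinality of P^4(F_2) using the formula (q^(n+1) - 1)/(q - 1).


P^4(F_2) has (q^(n+1) - 1)/(q - 1) points.
= 2^4 + 2^3 + 2^2 + 2^1 + 2^0
= 16 + 8 + 4 + 2 + 1
= 31

31


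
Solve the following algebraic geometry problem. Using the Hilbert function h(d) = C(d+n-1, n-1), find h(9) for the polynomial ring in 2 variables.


The Hilbert function for the polynomial ring in 2 variables is:
h(d) = C(d+n-1, n-1)
h(9) = C(9+2-1, 2-1) = C(10, 1)
= 10! / (1! * 9!)
= 10

10


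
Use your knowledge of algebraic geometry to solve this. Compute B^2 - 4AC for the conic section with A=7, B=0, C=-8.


The discriminant of a conic Ax^2 + Bxy + Cy^2 + ... = 0 is B^2 - 4AC.
B^2 = 0^2 = 0
4AC = 4*7*(-8) = -224
Discriminant = 0 + 224 = 224

224


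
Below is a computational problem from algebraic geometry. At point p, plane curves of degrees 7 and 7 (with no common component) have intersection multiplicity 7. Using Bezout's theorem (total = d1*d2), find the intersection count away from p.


By Bezout's theorem, the total intersection number is d1 * d2.
Total = 7 * 7 = 49
Intersection multiplicity at p = 7
Remaining intersections = 49 - 7 = 42

42


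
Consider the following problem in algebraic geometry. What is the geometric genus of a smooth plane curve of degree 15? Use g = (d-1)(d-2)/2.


Using the genus formula for smooth plane curves:
g = (d-1)(d-2)/2
g = (15-1)(15-2)/2
g = 14*13/2
g = 182/2 = 91

91


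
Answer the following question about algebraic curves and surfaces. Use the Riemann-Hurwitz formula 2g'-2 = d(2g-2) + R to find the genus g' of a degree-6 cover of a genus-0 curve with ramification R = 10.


Riemann-Hurwitz formula: 2g' - 2 = d(2g - 2) + R
Given: d = 6, g = 0, R = 10
2g' - 2 = 6*(2*0 - 2) + 10
2g' - 2 = 6*(-2) + 10
2g' - 2 = -12 + 10 = -2
2g' = 0
g' = 0

0


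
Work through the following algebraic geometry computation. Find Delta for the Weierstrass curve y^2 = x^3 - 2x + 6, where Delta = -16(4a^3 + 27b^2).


Compute each component:
4a^3 = 4*(-2)^3 = 4*(-8) = -32
27b^2 = 27*6^2 = 27*36 = 972
4a^3 + 27b^2 = -32 + 972 = 940
Delta = -16*940 = -15040

-15040


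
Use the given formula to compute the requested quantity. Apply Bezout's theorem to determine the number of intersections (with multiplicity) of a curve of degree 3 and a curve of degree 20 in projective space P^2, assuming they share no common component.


Bezout's theorem states the intersection count equals the product of degrees.
Intersection count = 3 * 20 = 60

60


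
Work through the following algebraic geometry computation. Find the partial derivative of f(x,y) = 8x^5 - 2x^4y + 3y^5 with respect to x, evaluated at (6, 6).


df/dx = 5*8*x^4 + 4*(-2)*x^3*y
At (6,6): 5*8*6^4 + 4*(-2)*6^3*6
= 51840 - 10368
= 41472

41472


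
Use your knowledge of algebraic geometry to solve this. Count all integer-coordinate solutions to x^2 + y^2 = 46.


Systematically check integer values of x where x^2 <= 46.
For each valid x, check if 46 - x^2 is a perfect square.
Total integer solutions found: 0

0


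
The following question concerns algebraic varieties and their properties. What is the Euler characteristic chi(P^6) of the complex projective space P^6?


The complex projective space P^6 has one cell in each even real dimension 0, 2, ..., 12.
The cohomology groups are H^{2k}(P^6) = Z for k = 0,...,6, and 0 otherwise.
Euler characteristic = sum of Betti numbers = 1 per even-dimensional cohomology group.
chi(P^6) = 6 + 1 = 7

7


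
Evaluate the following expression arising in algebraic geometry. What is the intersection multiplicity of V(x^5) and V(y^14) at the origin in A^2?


The intersection multiplicity of V(x^a) and V(y^b) at the origin is:
I(O; V(x^5), V(y^14)) = dim_k(k[x,y]/(x^5, y^14))
A basis for k[x,y]/(x^5, y^14) is the set of monomials x^i * y^j
where 0 <= i < 5 and 0 <= j < 14.
The number of such monomials is 5 * 14 = 70

70


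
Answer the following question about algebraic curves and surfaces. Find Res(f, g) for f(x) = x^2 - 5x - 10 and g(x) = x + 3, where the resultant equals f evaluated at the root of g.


For Res(f, x - c), we evaluate f at x = c.
f(-3) = (-3)^2 - 5*(-3) - 10
= 9 + 15 - 10
= 24 - 10 = 14
Res(f, g) = 14

14


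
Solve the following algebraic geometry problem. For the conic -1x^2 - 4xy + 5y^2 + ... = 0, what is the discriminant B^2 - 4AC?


The discriminant of a conic Ax^2 + Bxy + Cy^2 + ... = 0 is B^2 - 4AC.
B^2 = (-4)^2 = 16
4AC = 4*(-1)*5 = -20
Discriminant = 16 + 20 = 36

36


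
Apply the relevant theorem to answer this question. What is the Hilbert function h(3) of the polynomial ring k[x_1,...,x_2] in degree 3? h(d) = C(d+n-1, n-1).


The Hilbert function for the polynomial ring in 2 variables is:
h(d) = C(d+n-1, n-1)
h(3) = C(3+2-1, 2-1) = C(4, 1)
= 4! / (1! * 3!)
= 4

4


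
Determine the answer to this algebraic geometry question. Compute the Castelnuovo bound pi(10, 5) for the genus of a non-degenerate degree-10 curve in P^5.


Castelnuovo's bound: write d - 1 = m(r-1) + epsilon with 0 <= epsilon < r-1.
d - 1 = 10 - 1 = 9
r - 1 = 5 - 1 = 4
9 = 2*4 + 1, so m = 2, epsilon = 1
pi(d, r) = m(m-1)(r-1)/2 + m*epsilon
= 2*1*4/2 + 2*1
= 8/2 + 2
= 4 + 2 = 6

6


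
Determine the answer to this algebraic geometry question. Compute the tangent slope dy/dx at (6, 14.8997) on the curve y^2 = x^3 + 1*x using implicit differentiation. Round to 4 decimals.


Using implicit differentiation of y^2 = x^3 + 1*x:
2y * dy/dx = 3x^2 + 1
dy/dx = (3x^2 + 1)/(2y)
Numerator: 3*6^2 + 1 = 109
Denominator: 2*14.8997 = 29.7994
dy/dx = 109/29.7994 = 3.6578

3.6578


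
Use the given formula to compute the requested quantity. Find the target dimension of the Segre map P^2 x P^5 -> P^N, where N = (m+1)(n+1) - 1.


The Segre embedding maps P^m x P^n into P^N via
all products of coordinates from each factor.
N = (m+1)(n+1) - 1
N = (2+1)(5+1) - 1
N = 3*6 - 1
N = 18 - 1 = 17

17


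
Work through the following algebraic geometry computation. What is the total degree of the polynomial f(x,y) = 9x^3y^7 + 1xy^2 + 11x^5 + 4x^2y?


Examine each term for its total degree (sum of exponents).
  Term '9x^3y^7' has total degree 3+7 = 10.
  Term '1xy^2' has total degree 1+2 = 3.
  Term '11x^5' has total degree 5+0 = 5.
  Term '4x^2y' has total degree 2+1 = 3.
The maximum total degree among all terms is 10.

10


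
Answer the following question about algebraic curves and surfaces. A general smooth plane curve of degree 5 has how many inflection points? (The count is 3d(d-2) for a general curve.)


For a general smooth plane curve C of degree d, the inflection points are
the intersection of C with its Hessian curve, which has degree 3(d-2).
By Bezout, the total intersection number is d * 3(d-2) = 5 * 9 = 45.
For a general curve every flex is ordinary, so each contributes
multiplicity 1 to C·Hess(C), and the number of distinct inflection
points is 3d(d-2).
Inflection points = 3*5*(5-2) = 3*5*3 = 45

45


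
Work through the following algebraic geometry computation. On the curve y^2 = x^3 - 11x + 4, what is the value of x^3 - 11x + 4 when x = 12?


Compute x^3 - 11x + 4 at x = 12:
x^3 = 12^3 = 1728
(-11)*x = (-11)*12 = -132
Sum: 1728 - 132 + 4 = 1600

1600


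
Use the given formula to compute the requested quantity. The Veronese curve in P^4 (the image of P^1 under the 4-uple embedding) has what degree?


The rational normal curve in P^4 is the image of P^1 under the 4-uple Veronese.
A general hyperplane in P^4 pulls back to a degree-4 form on P^1, which has 4 zeros,
so the curve meets a general hyperplane in 4 points. Degree = 4.

4


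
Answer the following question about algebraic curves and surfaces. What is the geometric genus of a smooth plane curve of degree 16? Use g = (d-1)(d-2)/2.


Using the genus formula for smooth plane curves:
g = (d-1)(d-2)/2
g = (16-1)(16-2)/2
g = 15*14/2
g = 210/2 = 105

105


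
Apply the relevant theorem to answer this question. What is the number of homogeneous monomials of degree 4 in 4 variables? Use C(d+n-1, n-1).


The number of degree-4 monomials in 4 variables is C(d+n-1, n-1).
= C(4+4-1, 4-1) = C(7, 3)
= 35

35


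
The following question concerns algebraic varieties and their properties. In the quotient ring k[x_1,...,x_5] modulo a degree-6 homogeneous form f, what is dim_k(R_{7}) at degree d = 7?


For R = k[x_1,...,x_n]/(f) with f homogeneous of degree e:
The Hilbert series is (1 - t^e)/(1 - t)^n.
So h(d) = C(d+n-1, n-1) - C(d-e+n-1, n-1) for d >= e.
With n=5, e=6, d=7:
C(7+5-1, 5-1) = C(11, 4) = 330
C(7-6+5-1, 5-1) = C(5, 4) = 5
h(7) = 330 - 5 = 325

325


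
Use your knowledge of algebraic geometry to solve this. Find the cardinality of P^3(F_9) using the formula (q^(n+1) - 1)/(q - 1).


P^3(F_9) has (q^(n+1) - 1)/(q - 1) points.
= 9^3 + 9^2 + 9^1 + 9^0
= 729 + 81 + 9 + 1
= 820

820


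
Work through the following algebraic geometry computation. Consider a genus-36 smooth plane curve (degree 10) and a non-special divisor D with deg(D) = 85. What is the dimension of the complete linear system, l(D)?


First, compute the genus of a smooth plane curve of degree 10:
g = (d-1)(d-2)/2 = (10-1)(10-2)/2 = 36
For a non-special divisor D (i.e., h^1(D) = 0), Riemann-Roch gives:
l(D) = deg(D) - g + 1
Since deg(D) = 85 >= 2g - 1 = 71, D is non-special.
l(D) = 85 - 36 + 1 = 50

50


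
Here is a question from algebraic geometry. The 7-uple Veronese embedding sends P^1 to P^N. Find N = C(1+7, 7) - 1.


The Veronese embedding v_d: P^n -> P^N maps each point to all
degree-d monomials in n+1 homogeneous coordinates.
N = C(n+d, d) - 1
N = C(1+7, 7) - 1
N = C(8, 7) - 1
C(8, 7) = 8
N = 8 - 1 = 7

7


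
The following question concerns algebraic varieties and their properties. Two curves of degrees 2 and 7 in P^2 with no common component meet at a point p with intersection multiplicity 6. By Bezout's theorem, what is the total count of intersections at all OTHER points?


By Bezout's theorem, the total intersection number is d1 * d2.
Total = 2 * 7 = 14
Intersection multiplicity at p = 6
Remaining intersections = 14 - 6 = 8

8


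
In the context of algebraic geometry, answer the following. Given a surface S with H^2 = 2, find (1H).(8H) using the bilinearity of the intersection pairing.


Using bilinearity of the intersection pairing on a surface S:
(aH).(bH) = ab * (H.H)
We have H^2 = 2.
D.E = (1H).(8H) = 1*8*2
= 8*2
= 16

16


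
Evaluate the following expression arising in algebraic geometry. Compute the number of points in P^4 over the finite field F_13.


P^4(F_13) has (q^(n+1) - 1)/(q - 1) points.
= 13^4 + 13^3 + 13^2 + 13^1 + 13^0
= 28561 + 2197 + 169 + 13 + 1
= 30941

30941


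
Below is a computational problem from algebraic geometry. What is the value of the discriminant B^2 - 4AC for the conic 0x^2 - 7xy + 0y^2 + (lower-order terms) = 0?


The discriminant of a conic Ax^2 + Bxy + Cy^2 + ... = 0 is B^2 - 4AC.
B^2 = (-7)^2 = 49
4AC = 4*0*0 = 0
Discriminant = 49 + 0 = 49

49


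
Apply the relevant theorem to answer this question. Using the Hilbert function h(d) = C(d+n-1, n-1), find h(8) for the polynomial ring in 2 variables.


The Hilbert function for the polynomial ring in 2 variables is:
h(d) = C(d+n-1, n-1)
h(8) = C(8+2-1, 2-1) = C(9, 1)
= 9! / (1! * 8!)
= 9

9


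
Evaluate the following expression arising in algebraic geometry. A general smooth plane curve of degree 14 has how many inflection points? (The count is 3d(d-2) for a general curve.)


For a general smooth plane curve C of degree d, the inflection points are
the intersection of C with its Hessian curve, which has degree 3(d-2).
By Bezout, the total intersection number is d * 3(d-2) = 14 * 36 = 504.
For a general curve every flex is ordinary, so each contributes
multiplicity 1 to C·Hess(C), and the number of distinct inflection
points is 3d(d-2).
Inflection points = 3*14*(14-2) = 3*14*12 = 504

504


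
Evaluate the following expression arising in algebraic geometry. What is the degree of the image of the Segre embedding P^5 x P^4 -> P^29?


The degree of the Segre variety P^5 x P^4 is C(m+n, m).
= C(9, 5)
= 126

126


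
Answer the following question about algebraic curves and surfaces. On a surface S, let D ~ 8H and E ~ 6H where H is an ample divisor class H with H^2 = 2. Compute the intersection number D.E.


Using bilinearity of the intersection pairing on a surface S:
(aH).(bH) = ab * (H.H)
We have H^2 = 2.
D.E = (8H).(6H) = 8*6*2
= 48*2
= 96

96


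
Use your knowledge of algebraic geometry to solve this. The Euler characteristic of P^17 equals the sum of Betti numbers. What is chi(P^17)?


The complex projective space P^17 has one cell in each even real dimension 0, 2, ..., 34.
The cohomology groups are H^{2k}(P^17) = Z for k = 0,...,17, and 0 otherwise.
Euler characteristic = sum of Betti numbers = 1 per even-dimensional cohomology group.
chi(P^17) = 17 + 1 = 18

18


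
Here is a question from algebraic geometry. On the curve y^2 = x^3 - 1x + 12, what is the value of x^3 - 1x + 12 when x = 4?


Compute x^3 - 1x + 12 at x = 4:
x^3 = 4^3 = 64
(-1)*x = (-1)*4 = -4
Sum: 64 - 4 + 12 = 72

72


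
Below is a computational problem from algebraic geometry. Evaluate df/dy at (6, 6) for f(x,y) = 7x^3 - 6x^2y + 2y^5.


df/dy = (-6)*x^2 + 5*2*y^4
At (6,6): (-6)*6^2 + 5*2*6^4
= -216 + 12960
= 12744

12744


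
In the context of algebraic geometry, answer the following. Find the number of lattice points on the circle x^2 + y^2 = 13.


Systematically check integer values of x where x^2 <= 13.
For each valid x, check if 13 - x^2 is a perfect square.
x=2: 13 - 4 = 9, sqrt = 3 (valid)
x=3: 13 - 9 = 4, sqrt = 2 (valid)
Total integer solutions found: 8

8


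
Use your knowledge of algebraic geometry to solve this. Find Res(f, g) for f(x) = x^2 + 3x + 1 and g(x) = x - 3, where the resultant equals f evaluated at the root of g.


For Res(f, x - c), we evaluate f at x = c.
f(3) = 3^2 + 3*3 + 1
= 9 + 9 + 1
= 18 + 1 = 19
Res(f, g) = 19

19


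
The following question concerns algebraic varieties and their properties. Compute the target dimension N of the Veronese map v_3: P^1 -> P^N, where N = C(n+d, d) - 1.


The Veronese embedding v_d: P^n -> P^N maps each point to all
degree-d monomials in n+1 homogeneous coordinates.
N = C(n+d, d) - 1
N = C(1+3, 3) - 1
N = C(4, 3) - 1
C(4, 3) = 4
N = 4 - 1 = 3

3


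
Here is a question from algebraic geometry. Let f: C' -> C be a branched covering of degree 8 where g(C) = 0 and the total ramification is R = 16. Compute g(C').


Riemann-Hurwitz formula: 2g' - 2 = d(2g - 2) + R
Given: d = 8, g = 0, R = 16
2g' - 2 = 8*(2*0 - 2) + 16
2g' - 2 = 8*(-2) + 16
2g' - 2 = -16 + 16 = 0
2g' = 2
g' = 1

1


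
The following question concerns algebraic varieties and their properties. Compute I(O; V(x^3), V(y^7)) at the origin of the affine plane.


The intersection multiplicity of V(x^a) and V(y^b) at the origin is:
I(O; V(x^3), V(y^7)) = dim_k(k[x,y]/(x^3, y^7))
A basis for k[x,y]/(x^3, y^7) is the set of monomials x^i * y^j
where 0 <= i < 3 and 0 <= j < 7.
The number of such monomials is 3 * 7 = 21

21


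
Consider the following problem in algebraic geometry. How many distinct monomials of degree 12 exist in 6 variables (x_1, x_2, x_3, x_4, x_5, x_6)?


The number of degree-12 monomials in 6 variables is C(d+n-1, n-1).
= C(12+6-1, 6-1) = C(17, 5)
= 6188

6188


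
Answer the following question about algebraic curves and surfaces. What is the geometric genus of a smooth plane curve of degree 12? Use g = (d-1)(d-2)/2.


Using the genus formula for smooth plane curves:
g = (d-1)(d-2)/2
g = (12-1)(12-2)/2
g = 11*10/2
g = 110/2 = 55

55


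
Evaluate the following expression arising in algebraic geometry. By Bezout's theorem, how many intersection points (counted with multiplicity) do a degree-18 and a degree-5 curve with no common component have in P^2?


Bezout's theorem states the intersection count equals the product of degrees.
Intersection count = 18 * 5 = 90

90


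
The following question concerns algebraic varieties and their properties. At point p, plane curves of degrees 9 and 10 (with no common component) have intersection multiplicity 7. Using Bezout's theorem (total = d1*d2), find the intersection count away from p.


By Bezout's theorem, the total intersection number is d1 * d2.
Total = 9 * 10 = 90
Intersection multiplicity at p = 7
Remaining intersections = 90 - 7 = 83

83


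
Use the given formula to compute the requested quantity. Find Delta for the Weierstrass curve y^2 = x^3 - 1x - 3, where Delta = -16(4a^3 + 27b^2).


Compute each component:
4a^3 = 4*(-1)^3 = 4*(-1) = -4
27b^2 = 27*(-3)^2 = 27*9 = 243
4a^3 + 27b^2 = -4 + 243 = 239
Delta = -16*239 = -3824

-3824


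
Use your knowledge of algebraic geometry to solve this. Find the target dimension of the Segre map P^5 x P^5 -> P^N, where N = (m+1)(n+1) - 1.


The Segre embedding maps P^m x P^n into P^N via
all products of coordinates from each factor.
N = (m+1)(n+1) - 1
N = (5+1)(5+1) - 1
N = 6*6 - 1
N = 36 - 1 = 35

35


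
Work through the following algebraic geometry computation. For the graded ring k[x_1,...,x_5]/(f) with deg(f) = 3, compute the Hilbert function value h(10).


For R = k[x_1,...,x_n]/(f) with f homogeneous of degree e:
The Hilbert series is (1 - t^e)/(1 - t)^n.
So h(d) = C(d+n-1, n-1) - C(d-e+n-1, n-1) for d >= e.
With n=5, e=3, d=10:
C(10+5-1, 5-1) = C(14, 4) = 1001
C(10-3+5-1, 5-1) = C(11, 4) = 330
h(10) = 1001 - 330 = 671

671


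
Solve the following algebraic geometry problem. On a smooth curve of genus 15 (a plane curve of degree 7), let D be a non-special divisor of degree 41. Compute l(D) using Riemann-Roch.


First, compute the genus of a smooth plane curve of degree 7:
g = (d-1)(d-2)/2 = (7-1)(7-2)/2 = 15
For a non-special divisor D (i.e., h^1(D) = 0), Riemann-Roch gives:
l(D) = deg(D) - g + 1
Since deg(D) = 41 >= 2g - 1 = 29, D is non-special.
l(D) = 41 - 15 + 1 = 27

27


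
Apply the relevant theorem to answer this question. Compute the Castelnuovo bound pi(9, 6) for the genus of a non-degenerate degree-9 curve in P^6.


Castelnuovo's bound: write d - 1 = m(r-1) + epsilon with 0 <= epsilon < r-1.
d - 1 = 9 - 1 = 8
r - 1 = 6 - 1 = 5
8 = 1*5 + 3, so m = 1, epsilon = 3
pi(d, r) = m(m-1)(r-1)/2 + m*epsilon
= 1*0*5/2 + 1*3
= 0/2 + 3
= 0 + 3 = 3

3


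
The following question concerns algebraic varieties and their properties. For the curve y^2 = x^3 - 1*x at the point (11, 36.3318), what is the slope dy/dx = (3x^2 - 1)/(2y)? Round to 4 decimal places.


Using implicit differentiation of y^2 = x^3 - 1*x:
2y * dy/dx = 3x^2 - 1
dy/dx = (3x^2 - 1)/(2y)
Numerator: 3*11^2 - 1 = 362
Denominator: 2*36.3318 = 72.6636
dy/dx = 362/72.6636 = 4.9819

4.9819


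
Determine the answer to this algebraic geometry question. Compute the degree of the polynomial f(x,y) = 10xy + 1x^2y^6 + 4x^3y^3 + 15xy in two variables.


Examine each term for its total degree (sum of exponents).
  Term '10xy' has total degree 1+1 = 2.
  Term '1x^2y^6' has total degree 2+6 = 8.
  Term '4x^3y^3' has total degree 3+3 = 6.
  Term '15xy' has total degree 1+1 = 2.
The maximum total degree among all terms is 8.

8


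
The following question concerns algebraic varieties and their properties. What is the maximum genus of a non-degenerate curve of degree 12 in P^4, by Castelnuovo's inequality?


Castelnuovo's bound: write d - 1 = m(r-1) + epsilon with 0 <= epsilon < r-1.
d - 1 = 12 - 1 = 11
r - 1 = 4 - 1 = 3
11 = 3*3 + 2, so m = 3, epsilon = 2
pi(d, r) = m(m-1)(r-1)/2 + m*epsilon
= 3*2*3/2 + 3*2
= 18/2 + 6
= 9 + 6 = 15

15


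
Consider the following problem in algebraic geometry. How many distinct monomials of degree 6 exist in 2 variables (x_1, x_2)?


The number of degree-6 monomials in 2 variables is C(d+n-1, n-1).
= C(6+2-1, 2-1) = C(7, 1)
= 7

7


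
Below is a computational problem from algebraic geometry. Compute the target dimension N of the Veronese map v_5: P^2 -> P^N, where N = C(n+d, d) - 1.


The Veronese embedding v_d: P^n -> P^N maps each point to all
degree-d monomials in n+1 homogeneous coordinates.
N = C(n+d, d) - 1
N = C(2+5, 5) - 1
N = C(7, 5) - 1
C(7, 5) = 21
N = 21 - 1 = 20

20


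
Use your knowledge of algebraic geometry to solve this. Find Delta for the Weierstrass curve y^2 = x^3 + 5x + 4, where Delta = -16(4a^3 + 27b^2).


Compute each component:
4a^3 = 4*5^3 = 4*125 = 500
27b^2 = 27*4^2 = 27*16 = 432
4a^3 + 27b^2 = 500 + 432 = 932
Delta = -16*932 = -14912

-14912


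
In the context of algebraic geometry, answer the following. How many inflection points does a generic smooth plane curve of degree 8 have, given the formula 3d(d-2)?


For a general smooth plane curve C of degree d, the inflection points are
the intersection of C with its Hessian curve, which has degree 3(d-2).
By Bezout, the total intersection number is d * 3(d-2) = 8 * 18 = 144.
For a general curve every flex is ordinary, so each contributes
multiplicity 1 to C·Hess(C), and the number of distinct inflection
points is 3d(d-2).
Inflection points = 3*8*(8-2) = 3*8*6 = 144

144


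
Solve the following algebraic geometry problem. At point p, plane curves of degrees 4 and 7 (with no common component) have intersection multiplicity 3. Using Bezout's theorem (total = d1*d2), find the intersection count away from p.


By Bezout's theorem, the total intersection number is d1 * d2.
Total = 4 * 7 = 28
Intersection multiplicity at p = 3
Remaining intersections = 28 - 3 = 25

25


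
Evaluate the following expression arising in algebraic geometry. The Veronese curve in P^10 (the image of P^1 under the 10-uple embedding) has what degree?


The rational normal curve in P^10 is the image of P^1 under the 10-uple Veronese.
A general hyperplane in P^10 pulls back to a degree-10 form on P^1, which has 10 zeros,
so the curve meets a general hyperplane in 10 points. Degree = 10.

10


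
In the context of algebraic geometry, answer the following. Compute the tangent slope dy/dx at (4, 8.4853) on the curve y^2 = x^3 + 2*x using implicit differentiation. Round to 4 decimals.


Using implicit differentiation of y^2 = x^3 + 2*x:
2y * dy/dx = 3x^2 + 2
dy/dx = (3x^2 + 2)/(2y)
Numerator: 3*4^2 + 2 = 50
Denominator: 2*8.4853 = 16.9706
dy/dx = 50/16.9706 = 2.9463

2.9463


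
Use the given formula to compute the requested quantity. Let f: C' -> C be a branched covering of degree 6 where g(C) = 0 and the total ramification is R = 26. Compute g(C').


Riemann-Hurwitz formula: 2g' - 2 = d(2g - 2) + R
Given: d = 6, g = 0, R = 26
2g' - 2 = 6*(2*0 - 2) + 26
2g' - 2 = 6*(-2) + 26
2g' - 2 = -12 + 26 = 14
2g' = 16
g' = 8

8


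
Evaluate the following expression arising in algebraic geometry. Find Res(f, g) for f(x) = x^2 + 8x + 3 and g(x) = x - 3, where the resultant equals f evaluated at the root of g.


For Res(f, x - c), we evaluate f at x = c.
f(3) = 3^2 + 8*3 + 3
= 9 + 24 + 3
= 33 + 3 = 36
Res(f, g) = 36

36


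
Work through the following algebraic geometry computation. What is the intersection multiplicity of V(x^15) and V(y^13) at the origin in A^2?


The intersection multiplicity of V(x^a) and V(y^b) at the origin is:
I(O; V(x^15), V(y^13)) = dim_k(k[x,y]/(x^15, y^13))
A basis for k[x,y]/(x^15, y^13) is the set of monomials x^i * y^j
where 0 <= i < 15 and 0 <= j < 13.
The number of such monomials is 15 * 13 = 195

195


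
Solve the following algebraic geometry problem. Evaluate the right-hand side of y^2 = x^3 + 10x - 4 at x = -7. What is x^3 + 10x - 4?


Compute x^3 + 10x - 4 at x = -7:
x^3 = (-7)^3 = -343
10*x = 10*(-7) = -70
Sum: -343 - 70 - 4 = -417

-417


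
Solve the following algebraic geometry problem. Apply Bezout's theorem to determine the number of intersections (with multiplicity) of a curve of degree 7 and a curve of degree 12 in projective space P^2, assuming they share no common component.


Bezout's theorem states the intersection count equals the product of degrees.
Intersection count = 7 * 12 = 84

84


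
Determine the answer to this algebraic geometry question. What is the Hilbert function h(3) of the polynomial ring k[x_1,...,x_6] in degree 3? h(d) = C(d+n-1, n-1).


The Hilbert function for the polynomial ring in 6 variables is:
h(d) = C(d+n-1, n-1)
h(3) = C(3+6-1, 6-1) = C(8, 5)
= 8! / (5! * 3!)
= 56

56


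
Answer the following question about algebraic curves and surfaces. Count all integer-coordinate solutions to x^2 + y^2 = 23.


Systematically check integer values of x where x^2 <= 23.
For each valid x, check if 23 - x^2 is a perfect square.
Total integer solutions found: 0

0


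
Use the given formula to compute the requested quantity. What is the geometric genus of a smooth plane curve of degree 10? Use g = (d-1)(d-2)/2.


Using the genus formula for smooth plane curves:
g = (d-1)(d-2)/2
g = (10-1)(10-2)/2
g = 9*8/2
g = 72/2 = 36

36


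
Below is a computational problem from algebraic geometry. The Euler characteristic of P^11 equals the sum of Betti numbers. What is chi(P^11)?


The complex projective space P^11 has one cell in each even real dimension 0, 2, ..., 22.
The cohomology groups are H^{2k}(P^11) = Z for k = 0,...,11, and 0 otherwise.
Euler characteristic = sum of Betti numbers = 1 per even-dimensional cohomology group.
chi(P^11) = 11 + 1 = 12

12


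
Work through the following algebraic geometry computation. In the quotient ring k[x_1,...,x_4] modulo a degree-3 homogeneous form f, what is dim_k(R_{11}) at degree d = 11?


For R = k[x_1,...,x_n]/(f) with f homogeneous of degree e:
The Hilbert series is (1 - t^e)/(1 - t)^n.
So h(d) = C(d+n-1, n-1) - C(d-e+n-1, n-1) for d >= e.
With n=4, e=3, d=11:
C(11+4-1, 4-1) = C(14, 3) = 364
C(11-3+4-1, 4-1) = C(11, 3) = 165
h(11) = 364 - 165 = 199

199


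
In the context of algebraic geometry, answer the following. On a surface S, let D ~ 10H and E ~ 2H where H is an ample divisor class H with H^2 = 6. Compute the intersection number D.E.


Using bilinearity of the intersection pairing on a surface S:
(aH).(bH) = ab * (H.H)
We have H^2 = 6.
D.E = (10H).(2H) = 10*2*6
= 20*6
= 120

120


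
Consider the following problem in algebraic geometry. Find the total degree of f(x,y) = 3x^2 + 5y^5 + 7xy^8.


Examine each term for its total degree (sum of exponents).
  Term '3x^2' has total degree 2+0 = 2.
  Term '5y^5' has total degree 0+5 = 5.
  Term '7xy^8' has total degree 1+8 = 9.
The maximum total degree among all terms is 9.

9


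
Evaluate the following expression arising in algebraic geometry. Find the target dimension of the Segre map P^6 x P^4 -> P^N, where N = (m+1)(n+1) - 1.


The Segre embedding maps P^m x P^n into P^N via
all products of coordinates from each factor.
N = (m+1)(n+1) - 1
N = (6+1)(4+1) - 1
N = 7*5 - 1
N = 35 - 1 = 34

34


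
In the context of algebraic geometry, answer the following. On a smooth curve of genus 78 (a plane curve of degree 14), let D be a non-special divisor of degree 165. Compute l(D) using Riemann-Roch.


First, compute the genus of a smooth plane curve of degree 14:
g = (d-1)(d-2)/2 = (14-1)(14-2)/2 = 78
For a non-special divisor D (i.e., h^1(D) = 0), Riemann-Roch gives:
l(D) = deg(D) - g + 1
Since deg(D) = 165 >= 2g - 1 = 155, D is non-special.
l(D) = 165 - 78 + 1 = 88

88
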